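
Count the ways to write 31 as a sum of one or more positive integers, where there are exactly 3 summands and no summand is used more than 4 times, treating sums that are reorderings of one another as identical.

Counting exhaustively, 80 partitions satisfy the conditions.

80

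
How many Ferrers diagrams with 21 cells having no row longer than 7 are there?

436

A full systematic count gives 436.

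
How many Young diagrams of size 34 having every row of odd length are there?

512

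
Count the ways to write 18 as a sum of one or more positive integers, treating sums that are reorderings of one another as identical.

Counting exhaustively, 385 partitions satisfy the conditions.

385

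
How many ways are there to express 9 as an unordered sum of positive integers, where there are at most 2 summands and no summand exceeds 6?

Enumerating:
6 + 3
5 + 4

2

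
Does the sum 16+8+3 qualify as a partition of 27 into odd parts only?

The parts sum to 27, and the condition 'every summand is odd' is violated.

No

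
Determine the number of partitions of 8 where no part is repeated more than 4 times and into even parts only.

5

Enumerating:
8
6,2
4,4
4,2,2
2,2,2,2
Counting gives 5.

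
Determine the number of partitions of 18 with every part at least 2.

Direct enumeration gives 88 partitions.

88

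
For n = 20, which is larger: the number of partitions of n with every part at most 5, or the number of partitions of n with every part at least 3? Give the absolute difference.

Partitions of 20 with every part at most 5: 192.
Partitions of 20 with every part at least 3: 49.
|192 − 49| = 143.

143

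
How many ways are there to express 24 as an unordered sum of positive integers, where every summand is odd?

122

A full systematic count gives 122.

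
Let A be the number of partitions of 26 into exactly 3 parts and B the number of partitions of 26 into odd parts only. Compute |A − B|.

109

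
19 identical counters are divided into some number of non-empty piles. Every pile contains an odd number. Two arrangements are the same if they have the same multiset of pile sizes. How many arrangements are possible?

54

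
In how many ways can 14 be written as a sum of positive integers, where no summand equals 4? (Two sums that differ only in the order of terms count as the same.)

A full systematic count gives 93.

93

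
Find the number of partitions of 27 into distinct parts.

192

Enumerating by decreasing first part gives 192 partitions in all.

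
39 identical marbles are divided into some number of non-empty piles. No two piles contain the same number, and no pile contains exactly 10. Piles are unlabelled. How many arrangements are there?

772

A full systematic count gives 772.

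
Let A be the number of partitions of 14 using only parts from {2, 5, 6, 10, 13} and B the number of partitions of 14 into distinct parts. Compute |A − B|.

Partitions of 14 using only parts from {2, 5, 6, 10, 13}: 5.
Partitions of 14 into distinct parts: 22.
|5 − 22| = 17.

17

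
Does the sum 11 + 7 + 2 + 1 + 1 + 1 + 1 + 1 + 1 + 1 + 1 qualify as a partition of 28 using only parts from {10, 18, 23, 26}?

No

The parts sum to 28, and the condition 'each summand belongs to {10, 18, 23, 26}' is violated.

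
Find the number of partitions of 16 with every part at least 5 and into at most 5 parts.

6

They are:
16
11,5
10,6
9,7
8,8
6,5,5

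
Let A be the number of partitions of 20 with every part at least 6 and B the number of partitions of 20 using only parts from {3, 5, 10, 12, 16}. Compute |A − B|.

3

Partitions of 20 with every part at least 6: 8.
Partitions of 20 using only parts from {3, 5, 10, 12, 16}: 5.
|8 − 5| = 3.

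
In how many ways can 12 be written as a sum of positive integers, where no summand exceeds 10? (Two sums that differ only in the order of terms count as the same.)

A full systematic count gives 75.

75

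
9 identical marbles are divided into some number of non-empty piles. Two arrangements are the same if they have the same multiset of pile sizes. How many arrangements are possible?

A partial list (first 12 by largest part):
9
1,8
2,7
1,1,7
3,6
1,2,6
1,1,1,6
4,5
1,3,5
2,2,5
1,1,2,5
1,1,1,1,5
…and 18 more, for 30 total.

30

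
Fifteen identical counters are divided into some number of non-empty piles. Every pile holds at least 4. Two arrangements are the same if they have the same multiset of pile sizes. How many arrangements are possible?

They are:
15
11, 4
10, 5
9, 6
8, 7
7, 4, 4
6, 5, 4
5, 5, 5

8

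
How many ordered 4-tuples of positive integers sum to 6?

Place 3 bars in the 5 internal gaps of a row of 6 dots: C(5,3) = 10.

10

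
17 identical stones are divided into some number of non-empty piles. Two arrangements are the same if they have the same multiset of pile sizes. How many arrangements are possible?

A full systematic count gives 297.

297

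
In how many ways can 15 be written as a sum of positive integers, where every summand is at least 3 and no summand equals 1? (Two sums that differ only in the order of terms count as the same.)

The partitions of 15 that satisfy the conditions:
15
3, 12
4, 11
5, 10
6, 9
3, 3, 9
7, 8
3, 4, 8
3, 5, 7
4, 4, 7
3, 6, 6
4, 5, 6
3, 3, 3, 6
5, 5, 5
3, 3, 4, 5
3, 4, 4, 4
3, 3, 3, 3, 3

17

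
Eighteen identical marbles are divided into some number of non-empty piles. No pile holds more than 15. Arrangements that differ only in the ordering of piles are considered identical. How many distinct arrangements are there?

There are 381 such partitions.

381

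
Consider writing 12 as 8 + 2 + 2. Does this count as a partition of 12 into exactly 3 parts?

The parts sum to 12, and the condition 'there are exactly 3 summands' holds.

Yes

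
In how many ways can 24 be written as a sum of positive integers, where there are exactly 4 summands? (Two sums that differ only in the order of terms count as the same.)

108

Systematic enumeration (by largest part, then next-largest, …) yields 108.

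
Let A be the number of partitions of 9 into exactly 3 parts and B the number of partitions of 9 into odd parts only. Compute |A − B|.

Partitions of 9 into exactly 3 parts: 7.
Partitions of 9 into odd parts only: 8.
|7 − 8| = 1.

1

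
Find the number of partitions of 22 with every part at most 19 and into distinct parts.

Direct enumeration gives 86 partitions.

86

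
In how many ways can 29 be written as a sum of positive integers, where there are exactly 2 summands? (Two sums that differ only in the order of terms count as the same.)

They are:
1, 28
2, 27
3, 26
4, 25
5, 24
6, 23
7, 22
8, 21
9, 20
10, 19
11, 18
12, 17
13, 16
14, 15
Counting gives 14.

14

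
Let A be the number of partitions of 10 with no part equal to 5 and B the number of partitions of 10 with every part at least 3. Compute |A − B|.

30

Partitions of 10 with no part equal to 5: 35.
Partitions of 10 with every part at least 3: 5.
|35 − 5| = 30.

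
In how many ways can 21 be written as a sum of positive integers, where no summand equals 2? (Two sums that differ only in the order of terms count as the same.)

There are 302 such partitions.

302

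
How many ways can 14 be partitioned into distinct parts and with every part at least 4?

Enumerating:
14
4,10
5,9
6,8

4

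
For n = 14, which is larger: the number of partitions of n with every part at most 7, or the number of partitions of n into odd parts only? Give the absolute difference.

83

Partitions of 14 with every part at most 7: 105.
Partitions of 14 into odd parts only: 22.
|105 − 22| = 83.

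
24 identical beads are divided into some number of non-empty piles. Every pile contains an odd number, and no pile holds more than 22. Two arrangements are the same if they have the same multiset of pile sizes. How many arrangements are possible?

121

Direct enumeration gives 121 partitions.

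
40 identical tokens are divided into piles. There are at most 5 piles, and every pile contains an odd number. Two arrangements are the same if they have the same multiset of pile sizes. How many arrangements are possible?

Counting exhaustively, 94 partitions satisfy the conditions.

94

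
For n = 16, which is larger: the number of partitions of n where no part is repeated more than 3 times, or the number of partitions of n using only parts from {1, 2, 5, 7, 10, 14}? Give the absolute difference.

Partitions of 16 where no part is repeated more than 3 times: 132.
Partitions of 16 using only parts from {1, 2, 5, 7, 10, 14}: 37.
|132 − 37| = 95.

95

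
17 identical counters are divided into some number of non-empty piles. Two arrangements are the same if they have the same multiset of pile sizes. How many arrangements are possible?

297

Systematic enumeration (by largest part, then next-largest, …) yields 297.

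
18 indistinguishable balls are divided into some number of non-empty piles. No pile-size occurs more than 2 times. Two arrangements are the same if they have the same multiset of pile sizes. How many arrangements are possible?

135

Counting exhaustively, 135 partitions satisfy the conditions.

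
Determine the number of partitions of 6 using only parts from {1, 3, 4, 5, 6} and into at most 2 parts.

Listing the qualifying partitions of 6:
6
5,1
3,3
Counting gives 3.

3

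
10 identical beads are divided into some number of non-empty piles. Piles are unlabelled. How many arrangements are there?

There are too many to list fully; the first 12 (by largest part) are:
10
9 + 1
8 + 2
8 + 1 + 1
7 + 3
7 + 2 + 1
7 + 1 + 1 + 1
6 + 4
6 + 3 + 1
6 + 2 + 2
6 + 2 + 1 + 1
6 + 1 + 1 + 1 + 1
…and 30 more, for 42 total.

42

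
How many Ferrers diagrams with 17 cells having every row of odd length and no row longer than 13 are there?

36

There are too many to list fully; the first 12 (by largest part) are:
13, 3, 1
13, 1, 1, 1, 1
11, 5, 1
11, 3, 3
11, 3, 1, 1, 1
11, 1, 1, 1, 1, 1, 1
9, 7, 1
9, 5, 3
9, 5, 1, 1, 1
9, 3, 3, 1, 1
9, 3, 1, 1, 1, 1, 1
9, 1, 1, 1, 1, 1, 1, 1, 1
…and 24 more, for 36 total.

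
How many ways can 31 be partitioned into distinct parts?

340

Direct enumeration gives 340 partitions.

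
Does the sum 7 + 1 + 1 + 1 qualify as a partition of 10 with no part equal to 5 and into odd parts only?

The parts sum to 10, and the condition 'no summand equals 5' holds; the condition 'every summand is odd' holds.

Yes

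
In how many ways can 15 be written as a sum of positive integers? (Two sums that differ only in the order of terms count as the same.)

176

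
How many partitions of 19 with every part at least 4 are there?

18

Enumerating:
19
4, 15
5, 14
6, 13
7, 12
8, 11
4, 4, 11
9, 10
4, 5, 10
4, 6, 9
5, 5, 9
4, 7, 8
5, 6, 8
5, 7, 7
6, 6, 7
4, 4, 4, 7
4, 4, 5, 6
4, 5, 5, 5
Counting gives 18.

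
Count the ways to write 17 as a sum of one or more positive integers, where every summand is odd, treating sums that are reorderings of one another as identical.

There are too many to list fully; the first 12 (by largest part) are:
17
1+1+15
1+3+13
1+1+1+1+13
1+5+11
3+3+11
1+1+1+3+11
1+1+1+1+1+1+11
1+7+9
3+5+9
1+1+1+5+9
1+1+3+3+9
…and 26 more, for 38 total.

38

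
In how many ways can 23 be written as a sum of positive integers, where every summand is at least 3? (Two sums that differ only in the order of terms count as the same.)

88

A full systematic count gives 88.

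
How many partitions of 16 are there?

231

Direct enumeration gives 231 partitions.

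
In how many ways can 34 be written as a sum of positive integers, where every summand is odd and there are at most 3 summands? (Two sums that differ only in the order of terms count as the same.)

9

The partitions of 34 that satisfy the conditions:
33 + 1
31 + 3
29 + 5
27 + 7
25 + 9
23 + 11
21 + 13
19 + 15
17 + 17
That's 9 in total.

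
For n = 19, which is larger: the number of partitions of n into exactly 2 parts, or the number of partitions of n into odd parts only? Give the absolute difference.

45

Partitions of 19 into exactly 2 parts: 9.
Partitions of 19 into odd parts only: 54.
|9 − 54| = 45.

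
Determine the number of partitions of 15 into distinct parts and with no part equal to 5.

19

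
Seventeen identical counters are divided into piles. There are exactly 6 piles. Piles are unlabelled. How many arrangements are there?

There are too many to list fully; the first 12 (by largest part) are:
12,1,1,1,1,1
11,2,1,1,1,1
10,3,1,1,1,1
10,2,2,1,1,1
9,4,1,1,1,1
9,3,2,1,1,1
9,2,2,2,1,1
8,5,1,1,1,1
8,4,2,1,1,1
8,3,3,1,1,1
8,3,2,2,1,1
8,2,2,2,2,1
…and 32 more, for 44 total.

44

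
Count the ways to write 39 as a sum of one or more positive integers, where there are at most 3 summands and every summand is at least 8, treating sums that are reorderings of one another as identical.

There are too many to list fully; the first 12 (by largest part) are:
39
8 + 31
9 + 30
10 + 29
11 + 28
12 + 27
13 + 26
14 + 25
15 + 24
16 + 23
8 + 8 + 23
17 + 22
…and 28 more, for 40 total.

40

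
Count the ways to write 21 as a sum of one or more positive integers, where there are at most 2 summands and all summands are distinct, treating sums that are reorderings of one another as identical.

11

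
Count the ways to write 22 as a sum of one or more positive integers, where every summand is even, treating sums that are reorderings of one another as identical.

There are too many to list fully; the first 12 (by largest part) are:
22
20, 2
18, 4
18, 2, 2
16, 6
16, 4, 2
16, 2, 2, 2
14, 8
14, 6, 2
14, 4, 4
14, 4, 2, 2
14, 2, 2, 2, 2
…and 44 more, for 56 total.

56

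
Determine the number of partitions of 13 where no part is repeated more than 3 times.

64

There are too many to list fully; the first 12 (by largest part) are:
13
1,12
2,11
1,1,11
3,10
1,2,10
1,1,1,10
4,9
1,3,9
2,2,9
1,1,2,9
5,8
…and 52 more, for 64 total.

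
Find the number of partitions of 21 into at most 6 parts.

331

There are 331 such partitions.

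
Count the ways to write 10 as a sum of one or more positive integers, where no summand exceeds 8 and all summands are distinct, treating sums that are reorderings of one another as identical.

Enumerating:
8 + 2
7 + 3
7 + 2 + 1
6 + 4
6 + 3 + 1
5 + 4 + 1
5 + 3 + 2
4 + 3 + 2 + 1

8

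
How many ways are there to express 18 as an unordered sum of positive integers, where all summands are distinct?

46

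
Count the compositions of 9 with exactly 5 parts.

70

By stars and bars with positive parts, the count is C(8,4) = 70.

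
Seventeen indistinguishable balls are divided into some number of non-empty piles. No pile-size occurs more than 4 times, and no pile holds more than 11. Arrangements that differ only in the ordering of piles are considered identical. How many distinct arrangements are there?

187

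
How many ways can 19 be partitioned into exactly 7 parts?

A partial list (first 12 by largest part):
13 + 1 + 1 + 1 + 1 + 1 + 1
12 + 2 + 1 + 1 + 1 + 1 + 1
11 + 3 + 1 + 1 + 1 + 1 + 1
11 + 2 + 2 + 1 + 1 + 1 + 1
10 + 4 + 1 + 1 + 1 + 1 + 1
10 + 3 + 2 + 1 + 1 + 1 + 1
10 + 2 + 2 + 2 + 1 + 1 + 1
9 + 5 + 1 + 1 + 1 + 1 + 1
9 + 4 + 2 + 1 + 1 + 1 + 1
9 + 3 + 3 + 1 + 1 + 1 + 1
9 + 3 + 2 + 2 + 1 + 1 + 1
9 + 2 + 2 + 2 + 2 + 1 + 1
…and 53 more, for 65 total.

65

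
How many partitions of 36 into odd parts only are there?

668

There are 668 such partitions.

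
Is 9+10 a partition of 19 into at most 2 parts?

Yes

The parts sum to 19, and the condition 'there are at most 2 summands' holds.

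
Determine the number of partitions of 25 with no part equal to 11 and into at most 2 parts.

12

They are:
25
24 + 1
23 + 2
22 + 3
21 + 4
20 + 5
19 + 6
18 + 7
17 + 8
16 + 9
15 + 10
13 + 12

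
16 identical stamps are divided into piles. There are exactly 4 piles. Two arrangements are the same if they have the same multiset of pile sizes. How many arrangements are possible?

34

There are too many to list fully; the first 12 (by largest part) are:
1 + 1 + 1 + 13
1 + 1 + 2 + 12
1 + 1 + 3 + 11
1 + 2 + 2 + 11
1 + 1 + 4 + 10
1 + 2 + 3 + 10
2 + 2 + 2 + 10
1 + 1 + 5 + 9
1 + 2 + 4 + 9
1 + 3 + 3 + 9
2 + 2 + 3 + 9
1 + 1 + 6 + 8
…and 22 more, for 34 total.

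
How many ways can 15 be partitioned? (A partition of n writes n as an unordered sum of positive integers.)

176

Systematic enumeration (by largest part, then next-largest, …) yields 176.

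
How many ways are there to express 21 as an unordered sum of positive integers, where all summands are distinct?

76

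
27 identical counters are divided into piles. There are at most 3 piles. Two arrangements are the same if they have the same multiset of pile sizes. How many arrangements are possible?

Systematic enumeration (by largest part, then next-largest, …) yields 75.

75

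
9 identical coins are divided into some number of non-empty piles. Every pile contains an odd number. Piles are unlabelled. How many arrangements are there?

8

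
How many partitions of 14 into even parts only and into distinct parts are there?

5

Enumerating:
14
12 + 2
10 + 4
8 + 6
8 + 4 + 2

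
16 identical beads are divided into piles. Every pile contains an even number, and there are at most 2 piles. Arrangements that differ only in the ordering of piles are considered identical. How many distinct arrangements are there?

The partitions of 16 that satisfy the conditions:
16
14+2
12+4
10+6
8+8

5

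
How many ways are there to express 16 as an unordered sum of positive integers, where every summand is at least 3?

21

Listing the qualifying partitions of 16:
16
13, 3
12, 4
11, 5
10, 6
10, 3, 3
9, 7
9, 4, 3
8, 8
8, 5, 3
8, 4, 4
7, 6, 3
7, 5, 4
7, 3, 3, 3
6, 6, 4
6, 5, 5
6, 4, 3, 3
5, 5, 3, 3
5, 4, 4, 3
4, 4, 4, 4
4, 3, 3, 3, 3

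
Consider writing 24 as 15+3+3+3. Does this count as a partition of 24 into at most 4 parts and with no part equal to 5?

The parts sum to 24, and the condition 'there are at most 4 summands' holds; the condition 'no summand equals 5' holds.

Yes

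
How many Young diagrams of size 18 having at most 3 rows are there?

37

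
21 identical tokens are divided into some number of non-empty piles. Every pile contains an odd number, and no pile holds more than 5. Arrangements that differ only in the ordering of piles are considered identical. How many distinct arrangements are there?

22

They are:
5 + 5 + 5 + 5 + 1
5 + 5 + 5 + 3 + 3
5 + 5 + 5 + 3 + 1 + 1 + 1
5 + 5 + 5 + 1 + 1 + 1 + 1 + 1 + 1
5 + 5 + 3 + 3 + 3 + 1 + 1
5 + 5 + 3 + 3 + 1 + 1 + 1 + 1 + 1
5 + 5 + 3 + 1 + 1 + 1 + 1 + 1 + 1 + 1 + 1
5 + 5 + 1 + 1 + 1 + 1 + 1 + 1 + 1 + 1 + 1 + 1 + 1
5 + 3 + 3 + 3 + 3 + 3 + 1
5 + 3 + 3 + 3 + 3 + 1 + 1 + 1 + 1
5 + 3 + 3 + 3 + 1 + 1 + 1 + 1 + 1 + 1 + 1
5 + 3 + 3 + 1 + 1 + 1 + 1 + 1 + 1 + 1 + 1 + 1 + 1
5 + 3 + 1 + 1 + 1 + 1 + 1 + 1 + 1 + 1 + 1 + 1 + 1 + 1 + 1
5 + 1 + 1 + 1 + 1 + 1 + 1 + 1 + 1 + 1 + 1 + 1 + 1 + 1 + 1 + 1 + 1
3 + 3 + 3 + 3 + 3 + 3 + 3
3 + 3 + 3 + 3 + 3 + 3 + 1 + 1 + 1
3 + 3 + 3 + 3 + 3 + 1 + 1 + 1 + 1 + 1 + 1
3 + 3 + 3 + 3 + 1 + 1 + 1 + 1 + 1 + 1 + 1 + 1 + 1
3 + 3 + 3 + 1 + 1 + 1 + 1 + 1 + 1 + 1 + 1 + 1 + 1 + 1 + 1
3 + 3 + 1 + 1 + 1 + 1 + 1 + 1 + 1 + 1 + 1 + 1 + 1 + 1 + 1 + 1 + 1
3 + 1 + 1 + 1 + 1 + 1 + 1 + 1 + 1 + 1 + 1 + 1 + 1 + 1 + 1 + 1 + 1 + 1 + 1
1 + 1 + 1 + 1 + 1 + 1 + 1 + 1 + 1 + 1 + 1 + 1 + 1 + 1 + 1 + 1 + 1 + 1 + 1 + 1 + 1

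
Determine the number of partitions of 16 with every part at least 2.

There are too many to list fully; the first 12 (by largest part) are:
16
14, 2
13, 3
12, 4
12, 2, 2
11, 5
11, 3, 2
10, 6
10, 4, 2
10, 3, 3
10, 2, 2, 2
9, 7
…and 43 more, for 55 total.

55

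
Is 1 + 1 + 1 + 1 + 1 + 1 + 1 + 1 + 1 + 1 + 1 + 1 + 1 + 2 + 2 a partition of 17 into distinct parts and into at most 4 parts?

The parts sum to 17, and the condition 'all summands are distinct' is violated.

No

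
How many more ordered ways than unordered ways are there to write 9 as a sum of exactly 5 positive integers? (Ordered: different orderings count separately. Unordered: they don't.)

Ordered (compositions into 5 parts): C(8,4) = 70.
Partitions of 9 into exactly 5 parts: 5.
Difference: 70 − 5 = 65.

65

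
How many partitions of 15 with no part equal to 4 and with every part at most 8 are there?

94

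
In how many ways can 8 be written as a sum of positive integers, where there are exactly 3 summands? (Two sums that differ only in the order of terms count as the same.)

The partitions of 8 that satisfy the conditions:
6,1,1
5,2,1
4,3,1
4,2,2
3,3,2
Counting gives 5.

5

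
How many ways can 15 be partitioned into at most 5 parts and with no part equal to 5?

There are too many to list fully; the first 12 (by largest part) are:
15
1, 14
2, 13
1, 1, 13
3, 12
1, 2, 12
1, 1, 1, 12
4, 11
1, 3, 11
2, 2, 11
1, 1, 2, 11
1, 1, 1, 1, 11
…and 49 more, for 61 total.

61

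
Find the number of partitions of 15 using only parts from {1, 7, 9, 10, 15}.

6

Enumerating:
15
10 + 1 + 1 + 1 + 1 + 1
9 + 1 + 1 + 1 + 1 + 1 + 1
7 + 7 + 1
7 + 1 + 1 + 1 + 1 + 1 + 1 + 1 + 1
1 + 1 + 1 + 1 + 1 + 1 + 1 + 1 + 1 + 1 + 1 + 1 + 1 + 1 + 1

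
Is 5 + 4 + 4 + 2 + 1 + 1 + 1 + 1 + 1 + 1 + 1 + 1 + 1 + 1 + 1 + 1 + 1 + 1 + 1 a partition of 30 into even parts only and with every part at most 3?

The parts sum to 30, and the condition 'every summand is even' is violated.

No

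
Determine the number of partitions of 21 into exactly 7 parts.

Enumerating by decreasing first part gives 105 partitions in all.

105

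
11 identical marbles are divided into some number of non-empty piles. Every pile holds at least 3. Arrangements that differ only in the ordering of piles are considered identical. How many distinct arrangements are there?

6

They are:
11
8 + 3
7 + 4
6 + 5
5 + 3 + 3
4 + 4 + 3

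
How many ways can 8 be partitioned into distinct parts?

Enumerating:
8
7, 1
6, 2
5, 3
5, 2, 1
4, 3, 1
Counting gives 6.

6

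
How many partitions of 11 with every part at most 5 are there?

There are too many to list fully; the first 12 (by largest part) are:
5 + 5 + 1
5 + 4 + 2
5 + 4 + 1 + 1
5 + 3 + 3
5 + 3 + 2 + 1
5 + 3 + 1 + 1 + 1
5 + 2 + 2 + 2
5 + 2 + 2 + 1 + 1
5 + 2 + 1 + 1 + 1 + 1
5 + 1 + 1 + 1 + 1 + 1 + 1
4 + 4 + 3
4 + 4 + 2 + 1
…and 25 more, for 37 total.

37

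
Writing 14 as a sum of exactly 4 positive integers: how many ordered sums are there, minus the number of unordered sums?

263

Compositions: C(13,3) = 286.
Unordered (partitions into 4 parts): 23.
Difference: 286 − 23 = 263.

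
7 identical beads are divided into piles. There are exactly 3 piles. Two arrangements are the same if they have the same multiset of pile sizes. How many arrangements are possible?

Enumerating:
5+1+1
4+2+1
3+3+1
3+2+2

4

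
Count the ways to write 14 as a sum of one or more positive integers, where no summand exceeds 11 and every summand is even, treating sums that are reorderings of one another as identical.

13

Enumerating:
10 + 4
10 + 2 + 2
8 + 6
8 + 4 + 2
8 + 2 + 2 + 2
6 + 6 + 2
6 + 4 + 4
6 + 4 + 2 + 2
6 + 2 + 2 + 2 + 2
4 + 4 + 4 + 2
4 + 4 + 2 + 2 + 2
4 + 2 + 2 + 2 + 2 + 2
2 + 2 + 2 + 2 + 2 + 2 + 2
Counting gives 13.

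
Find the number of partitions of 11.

56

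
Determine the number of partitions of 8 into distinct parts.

6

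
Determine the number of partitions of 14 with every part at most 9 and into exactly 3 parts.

12

Enumerating:
9, 4, 1
9, 3, 2
8, 5, 1
8, 4, 2
8, 3, 3
7, 6, 1
7, 5, 2
7, 4, 3
6, 6, 2
6, 5, 3
6, 4, 4
5, 5, 4
Counting gives 12.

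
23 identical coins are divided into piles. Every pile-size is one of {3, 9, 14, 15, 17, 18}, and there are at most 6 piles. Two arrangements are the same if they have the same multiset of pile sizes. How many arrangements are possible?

3

Enumerating:
17, 3, 3
14, 9
14, 3, 3, 3
Counting gives 3.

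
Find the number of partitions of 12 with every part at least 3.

9

Enumerating:
12
9, 3
8, 4
7, 5
6, 6
6, 3, 3
5, 4, 3
4, 4, 4
3, 3, 3, 3
Counting gives 9.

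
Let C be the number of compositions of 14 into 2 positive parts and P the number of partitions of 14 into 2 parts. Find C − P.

Ordered (compositions into 2 parts): C(13,1) = 13.
Partitions of 14 into exactly 2 parts: 7.
Difference: 13 − 7 = 6.

6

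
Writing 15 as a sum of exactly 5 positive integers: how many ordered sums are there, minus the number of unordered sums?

971

Compositions: C(14,4) = 1001.
Partitions of 15 into exactly 5 parts: 30.
Difference: 1001 − 30 = 971.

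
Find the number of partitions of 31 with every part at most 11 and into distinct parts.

69

A partial list (first 12 by largest part):
11 + 10 + 9 + 1
11 + 10 + 8 + 2
11 + 10 + 7 + 3
11 + 10 + 7 + 2 + 1
11 + 10 + 6 + 4
11 + 10 + 6 + 3 + 1
11 + 10 + 5 + 4 + 1
11 + 10 + 5 + 3 + 2
11 + 10 + 4 + 3 + 2 + 1
11 + 9 + 8 + 3
11 + 9 + 8 + 2 + 1
11 + 9 + 7 + 4
…and 57 more, for 69 total.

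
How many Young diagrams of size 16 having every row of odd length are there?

A partial list (first 12 by largest part):
15+1
13+3
13+1+1+1
11+5
11+3+1+1
11+1+1+1+1+1
9+7
9+5+1+1
9+3+3+1
9+3+1+1+1+1
9+1+1+1+1+1+1+1
7+7+1+1
…and 20 more, for 32 total.

32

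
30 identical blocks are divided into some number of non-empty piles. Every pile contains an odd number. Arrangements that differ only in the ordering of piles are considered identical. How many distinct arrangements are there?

Direct enumeration gives 296 partitions.

296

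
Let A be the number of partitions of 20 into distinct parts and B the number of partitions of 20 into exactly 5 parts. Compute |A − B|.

20

Partitions of 20 into distinct parts: 64.
Partitions of 20 into exactly 5 parts: 84.
|64 − 84| = 20.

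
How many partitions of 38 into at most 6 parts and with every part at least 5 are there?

233

A full systematic count gives 233.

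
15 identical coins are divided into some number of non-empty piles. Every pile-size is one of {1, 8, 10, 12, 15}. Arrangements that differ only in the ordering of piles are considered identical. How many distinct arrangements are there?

5

Enumerating:
15
12+1+1+1
10+1+1+1+1+1
8+1+1+1+1+1+1+1
1+1+1+1+1+1+1+1+1+1+1+1+1+1+1
Counting gives 5.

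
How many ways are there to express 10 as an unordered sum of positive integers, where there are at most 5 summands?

30

There are too many to list fully; the first 12 (by largest part) are:
10
1,9
2,8
1,1,8
3,7
1,2,7
1,1,1,7
4,6
1,3,6
2,2,6
1,1,2,6
1,1,1,1,6
…and 18 more, for 30 total.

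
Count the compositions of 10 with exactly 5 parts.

A composition of 10 into 5 positive parts is chosen by placing 4 dividers among the 9 gaps between 10 units: C(9,4) = 126.

126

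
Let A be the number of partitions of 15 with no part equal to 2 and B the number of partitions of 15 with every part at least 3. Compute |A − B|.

Partitions of 15 with no part equal to 2: 75.
Partitions of 15 with every part at least 3: 17.
|75 − 17| = 58.

58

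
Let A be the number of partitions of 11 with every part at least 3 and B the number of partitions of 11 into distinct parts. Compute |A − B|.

Partitions of 11 with every part at least 3: 6.
Partitions of 11 into distinct parts: 12.
|6 − 12| = 6.

6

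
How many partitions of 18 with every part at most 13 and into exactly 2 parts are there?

Listing the qualifying partitions of 18:
13,5
12,6
11,7
10,8
9,9
Counting gives 5.

5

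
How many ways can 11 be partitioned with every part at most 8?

There are too many to list fully; the first 12 (by largest part) are:
3+8
1+2+8
1+1+1+8
4+7
1+3+7
2+2+7
1+1+2+7
1+1+1+1+7
5+6
1+4+6
2+3+6
1+1+3+6
…and 40 more, for 52 total.

52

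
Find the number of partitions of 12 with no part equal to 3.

47

There are too many to list fully; the first 12 (by largest part) are:
12
11, 1
10, 2
10, 1, 1
9, 2, 1
9, 1, 1, 1
8, 4
8, 2, 2
8, 2, 1, 1
8, 1, 1, 1, 1
7, 5
7, 4, 1
…and 35 more, for 47 total.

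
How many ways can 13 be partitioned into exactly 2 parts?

6

Listing the qualifying partitions of 13:
1,12
2,11
3,10
4,9
5,8
6,7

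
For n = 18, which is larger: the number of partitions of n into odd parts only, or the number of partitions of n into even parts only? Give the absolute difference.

Partitions of 18 into odd parts only: 46.
Partitions of 18 into even parts only: 30.
|46 − 30| = 16.

16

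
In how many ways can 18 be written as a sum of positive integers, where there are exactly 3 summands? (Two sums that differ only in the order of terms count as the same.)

There are too many to list fully; the first 12 (by largest part) are:
16,1,1
15,2,1
14,3,1
14,2,2
13,4,1
13,3,2
12,5,1
12,4,2
12,3,3
11,6,1
11,5,2
11,4,3
…and 15 more, for 27 total.

27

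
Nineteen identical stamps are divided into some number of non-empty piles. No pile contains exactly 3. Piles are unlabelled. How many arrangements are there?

There are 259 such partitions.

259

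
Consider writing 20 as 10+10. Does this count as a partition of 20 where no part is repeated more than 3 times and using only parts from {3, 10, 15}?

The parts sum to 20, and the condition 'no summand is used more than 3 times' holds; the condition 'each summand belongs to {3, 10, 15}' holds.

Yes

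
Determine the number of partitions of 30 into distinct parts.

Enumerating by decreasing first part gives 296 partitions in all.

296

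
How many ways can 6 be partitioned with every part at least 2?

4

They are:
6
2 + 4
3 + 3
2 + 2 + 2
Counting gives 4.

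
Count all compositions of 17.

65536

There are 16 gaps and each independently is a cut or not, giving 2^16 = 65536.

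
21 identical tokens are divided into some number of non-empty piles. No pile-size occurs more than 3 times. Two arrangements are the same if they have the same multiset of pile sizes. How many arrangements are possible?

Systematic enumeration (by largest part, then next-largest, …) yields 395.

395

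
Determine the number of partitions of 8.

22

They are:
8
7,1
6,2
6,1,1
5,3
5,2,1
5,1,1,1
4,4
4,3,1
4,2,2
4,2,1,1
4,1,1,1,1
3,3,2
3,3,1,1
3,2,2,1
3,2,1,1,1
3,1,1,1,1,1
2,2,2,2
2,2,2,1,1
2,2,1,1,1,1
2,1,1,1,1,1,1
1,1,1,1,1,1,1,1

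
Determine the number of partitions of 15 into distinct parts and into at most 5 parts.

27

A partial list (first 12 by largest part):
15
14, 1
13, 2
12, 3
12, 2, 1
11, 4
11, 3, 1
10, 5
10, 4, 1
10, 3, 2
9, 6
9, 5, 1
…and 15 more, for 27 total.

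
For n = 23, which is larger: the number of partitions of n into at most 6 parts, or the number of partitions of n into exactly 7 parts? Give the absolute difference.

290

Partitions of 23 into at most 6 parts: 454.
Partitions of 23 into exactly 7 parts: 164.
|454 − 164| = 290.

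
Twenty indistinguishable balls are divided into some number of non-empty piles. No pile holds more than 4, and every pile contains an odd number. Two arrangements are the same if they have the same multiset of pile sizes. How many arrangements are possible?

The partitions of 20 that satisfy the conditions:
1,1,3,3,3,3,3,3
1,1,1,1,1,3,3,3,3,3
1,1,1,1,1,1,1,1,3,3,3,3
1,1,1,1,1,1,1,1,1,1,1,3,3,3
1,1,1,1,1,1,1,1,1,1,1,1,1,1,3,3
1,1,1,1,1,1,1,1,1,1,1,1,1,1,1,1,1,3
1,1,1,1,1,1,1,1,1,1,1,1,1,1,1,1,1,1,1,1
Counting gives 7.

7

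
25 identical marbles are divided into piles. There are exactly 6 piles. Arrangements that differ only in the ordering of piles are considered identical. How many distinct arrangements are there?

Direct enumeration gives 235 partitions.

235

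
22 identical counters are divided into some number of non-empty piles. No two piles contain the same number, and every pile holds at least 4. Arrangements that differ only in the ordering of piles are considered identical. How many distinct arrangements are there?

Listing the qualifying partitions of 22:
22
4, 18
5, 17
6, 16
7, 15
8, 14
9, 13
4, 5, 13
10, 12
4, 6, 12
4, 7, 11
5, 6, 11
4, 8, 10
5, 7, 10
5, 8, 9
6, 7, 9
4, 5, 6, 7
That's 17 in total.

17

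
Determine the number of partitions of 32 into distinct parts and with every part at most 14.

187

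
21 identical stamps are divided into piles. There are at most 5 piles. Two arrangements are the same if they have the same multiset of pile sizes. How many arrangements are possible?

221

There are 221 such partitions.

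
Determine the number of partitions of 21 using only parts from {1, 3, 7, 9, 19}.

A partial list (first 12 by largest part):
19, 1, 1
9, 9, 3
9, 9, 1, 1, 1
9, 7, 3, 1, 1
9, 7, 1, 1, 1, 1, 1
9, 3, 3, 3, 3
9, 3, 3, 3, 1, 1, 1
9, 3, 3, 1, 1, 1, 1, 1, 1
9, 3, 1, 1, 1, 1, 1, 1, 1, 1, 1
9, 1, 1, 1, 1, 1, 1, 1, 1, 1, 1, 1, 1
7, 7, 7
7, 7, 3, 3, 1
…and 15 more, for 27 total.

27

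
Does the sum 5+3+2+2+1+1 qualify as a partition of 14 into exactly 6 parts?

Yes

The parts sum to 14, and the condition 'there are exactly 6 summands' holds.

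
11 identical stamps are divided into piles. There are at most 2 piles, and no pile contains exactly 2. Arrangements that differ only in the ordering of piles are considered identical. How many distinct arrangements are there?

5

Listing the qualifying partitions of 11:
11
10+1
8+3
7+4
6+5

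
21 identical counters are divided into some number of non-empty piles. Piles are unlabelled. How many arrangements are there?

792

A full systematic count gives 792.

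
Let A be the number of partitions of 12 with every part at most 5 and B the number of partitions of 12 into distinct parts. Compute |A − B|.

Partitions of 12 with every part at most 5: 47.
Partitions of 12 into distinct parts: 15.
|47 − 15| = 32.

32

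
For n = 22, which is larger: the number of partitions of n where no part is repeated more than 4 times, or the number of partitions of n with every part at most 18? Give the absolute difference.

Partitions of 22 where no part is repeated more than 4 times: 628.
Partitions of 22 with every part at most 18: 995.
|628 − 995| = 367.

367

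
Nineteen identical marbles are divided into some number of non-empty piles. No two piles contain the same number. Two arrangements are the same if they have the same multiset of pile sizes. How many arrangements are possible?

A partial list (first 12 by largest part):
19
18 + 1
17 + 2
16 + 3
16 + 2 + 1
15 + 4
15 + 3 + 1
14 + 5
14 + 4 + 1
14 + 3 + 2
13 + 6
13 + 5 + 1
…and 42 more, for 54 total.

54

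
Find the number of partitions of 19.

There are 490 such partitions.

490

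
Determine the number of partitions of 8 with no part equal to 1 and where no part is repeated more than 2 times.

6

They are:
8
6, 2
5, 3
4, 4
4, 2, 2
3, 3, 2
Counting gives 6.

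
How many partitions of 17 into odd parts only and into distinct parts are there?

The partitions of 17 that satisfy the conditions:
17
13+3+1
11+5+1
9+7+1
9+5+3
That's 5 in total.

5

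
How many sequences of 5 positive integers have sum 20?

Place 4 bars in the 19 internal gaps of a row of 20 dots: C(19,4) = 3876.

3876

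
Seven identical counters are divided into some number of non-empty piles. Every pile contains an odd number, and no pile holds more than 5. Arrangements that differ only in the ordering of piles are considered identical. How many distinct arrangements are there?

4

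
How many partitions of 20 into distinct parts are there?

64

A partial list (first 12 by largest part):
20
19 + 1
18 + 2
17 + 3
17 + 2 + 1
16 + 4
16 + 3 + 1
15 + 5
15 + 4 + 1
15 + 3 + 2
14 + 6
14 + 5 + 1
…and 52 more, for 64 total.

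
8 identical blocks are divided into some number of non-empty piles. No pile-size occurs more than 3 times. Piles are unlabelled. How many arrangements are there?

Listing the qualifying partitions of 8:
8
7,1
6,2
6,1,1
5,3
5,2,1
5,1,1,1
4,4
4,3,1
4,2,2
4,2,1,1
3,3,2
3,3,1,1
3,2,2,1
3,2,1,1,1
2,2,2,1,1

16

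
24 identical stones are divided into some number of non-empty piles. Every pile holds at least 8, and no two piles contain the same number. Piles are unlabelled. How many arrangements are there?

5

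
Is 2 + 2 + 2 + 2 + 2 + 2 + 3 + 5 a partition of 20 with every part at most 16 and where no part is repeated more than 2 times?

The parts sum to 20, and the condition 'no summand is used more than 2 times' is violated.

No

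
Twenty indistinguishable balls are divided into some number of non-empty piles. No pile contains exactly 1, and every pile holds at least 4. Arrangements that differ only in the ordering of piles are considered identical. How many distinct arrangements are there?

Enumerating:
20
16, 4
15, 5
14, 6
13, 7
12, 8
12, 4, 4
11, 9
11, 5, 4
10, 10
10, 6, 4
10, 5, 5
9, 7, 4
9, 6, 5
8, 8, 4
8, 7, 5
8, 6, 6
8, 4, 4, 4
7, 7, 6
7, 5, 4, 4
6, 6, 4, 4
6, 5, 5, 4
5, 5, 5, 5
4, 4, 4, 4, 4
That's 24 in total.

24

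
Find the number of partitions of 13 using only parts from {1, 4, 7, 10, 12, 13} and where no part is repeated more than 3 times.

They are:
13
12, 1
10, 1, 1, 1
7, 4, 1, 1
4, 4, 4, 1
Counting gives 5.

5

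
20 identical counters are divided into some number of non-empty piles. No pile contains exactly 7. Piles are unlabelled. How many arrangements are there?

Direct enumeration gives 526 partitions.

526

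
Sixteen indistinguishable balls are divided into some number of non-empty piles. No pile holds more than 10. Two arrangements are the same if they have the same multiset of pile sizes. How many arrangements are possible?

There are 212 such partitions.

212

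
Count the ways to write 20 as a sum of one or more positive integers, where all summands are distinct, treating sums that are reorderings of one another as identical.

64

There are too many to list fully; the first 12 (by largest part) are:
20
19,1
18,2
17,3
17,2,1
16,4
16,3,1
15,5
15,4,1
15,3,2
14,6
14,5,1
…and 52 more, for 64 total.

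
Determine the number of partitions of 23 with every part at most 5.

Direct enumeration gives 291 partitions.

291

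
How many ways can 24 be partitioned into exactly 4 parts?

Direct enumeration gives 108 partitions.

108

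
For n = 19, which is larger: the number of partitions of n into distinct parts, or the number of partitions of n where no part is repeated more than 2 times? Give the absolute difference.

109

Partitions of 19 into distinct parts: 54.
Partitions of 19 where no part is repeated more than 2 times: 163.
|54 − 163| = 109.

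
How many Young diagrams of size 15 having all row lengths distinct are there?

There are too many to list fully; the first 12 (by largest part) are:
15
14+1
13+2
12+3
12+2+1
11+4
11+3+1
10+5
10+4+1
10+3+2
9+6
9+5+1
…and 15 more, for 27 total.

27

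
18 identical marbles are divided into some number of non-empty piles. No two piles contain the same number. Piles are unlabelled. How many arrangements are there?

There are too many to list fully; the first 12 (by largest part) are:
18
1,17
2,16
3,15
1,2,15
4,14
1,3,14
5,13
1,4,13
2,3,13
6,12
1,5,12
…and 34 more, for 46 total.

46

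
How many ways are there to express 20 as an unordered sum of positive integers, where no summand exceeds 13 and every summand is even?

35

There are too many to list fully; the first 12 (by largest part) are:
12+8
12+6+2
12+4+4
12+4+2+2
12+2+2+2+2
10+10
10+8+2
10+6+4
10+6+2+2
10+4+4+2
10+4+2+2+2
10+2+2+2+2+2
…and 23 more, for 35 total.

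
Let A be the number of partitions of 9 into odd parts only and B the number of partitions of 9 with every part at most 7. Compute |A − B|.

20

Partitions of 9 into odd parts only: 8.
Partitions of 9 with every part at most 7: 28.
|8 − 28| = 20.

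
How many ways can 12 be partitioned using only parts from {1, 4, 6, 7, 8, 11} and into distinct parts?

3

Listing the qualifying partitions of 12:
1 + 11
4 + 8
1 + 4 + 7
Counting gives 3.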